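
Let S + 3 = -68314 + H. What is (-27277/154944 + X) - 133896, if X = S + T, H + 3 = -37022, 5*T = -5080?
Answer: -37225943053/154944 ≈ -2.4025e+5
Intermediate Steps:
T = -1016 (T = (⅕)*(-5080) = -1016)
H = -37025 (H = -3 - 37022 = -37025)
S = -105342 (S = -3 + (-68314 - 37025) = -3 - 105339 = -105342)
X = -106358 (X = -105342 - 1016 = -106358)
(-27277/154944 + X) - 133896 = (-27277/154944 - 106358) - 133896 = -16479561229/154944 - 133896 = -37225943053/154944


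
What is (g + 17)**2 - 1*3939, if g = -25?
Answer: -3875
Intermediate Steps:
(g + 17)**2 - 1*3939 = (-25 + 17)**2 - 1*3939 = (-8)**2 - 3939 = 64 - 3939 = -3875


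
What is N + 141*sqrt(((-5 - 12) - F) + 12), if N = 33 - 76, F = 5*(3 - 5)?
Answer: -43 + 141*sqrt(5) ≈ 272.29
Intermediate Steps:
F = -10 (F = 5*(-2) = -10)
N = -43
N + 141*sqrt(((-5 - 12) - F) + 12) = -43 + 141*sqrt(((-5 - 12) - 1*(-10)) + 12) = -43 + 141*sqrt((-17 + 10) + 12) = -43 + 141*sqrt(-7 + 12) = -43 + 141*sqrt(5)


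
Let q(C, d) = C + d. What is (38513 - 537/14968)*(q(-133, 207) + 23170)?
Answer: 3349820955117/3742 ≈ 8.9520e+8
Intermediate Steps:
(38513 - 537/14968)*(q(-133, 207) + 23170) = (38513 - 537/14968)*((-133 + 207) + 23170) = (38513 - 537*1/14968)*(74 + 23170) = (38513 - 537/14968)*23244 = (576462047/14968)*23244 = 3349820955117/3742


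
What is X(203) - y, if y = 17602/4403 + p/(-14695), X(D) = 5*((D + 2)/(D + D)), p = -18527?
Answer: -10259440843/3752720930 ≈ -2.7339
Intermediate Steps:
X(D) = 5*(2 + D)/(2*D) (X(D) = 5*((2 + D)/((2*D))) = 5*((2 + D)*(1/(2*D))) = 5*((2 + D)/(2*D)) = 5*(2 + D)/(2*D))
y = 340235771/64702085 (y = 17602/4403 - 18527/(-14695) = 17602*(1/4403) - 18527*(-1/14695) = 17602/4403 + 18527/14695 = 340235771/64702085 ≈ 5.2585)
X(203) - y = (5/2 + 5/203) - 1*340235771/64702085 = (5/2 + 5*(1/203)) - 340235771/64702085 = (5/2 + 5/203) - 340235771/64702085 = 1025/406 - 340235771/64702085 = -10259440843/3752720930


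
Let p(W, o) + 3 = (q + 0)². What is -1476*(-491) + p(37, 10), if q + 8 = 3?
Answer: 724738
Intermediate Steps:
q = -5 (q = -8 + 3 = -5)
p(W, o) = 22 (p(W, o) = -3 + (-5 + 0)² = -3 + (-5)² = -3 + 25 = 22)
-1476*(-491) + p(37, 10) = -1476*(-491) + 22 = 724716 + 22 = 724738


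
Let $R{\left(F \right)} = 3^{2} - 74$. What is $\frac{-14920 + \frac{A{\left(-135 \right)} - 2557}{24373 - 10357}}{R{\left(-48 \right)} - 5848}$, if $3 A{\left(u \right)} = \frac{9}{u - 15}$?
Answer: $\frac{3485354617}{1381276800} \approx 2.5233$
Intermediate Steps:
$A{\left(u \right)} = \frac{3}{-15 + u}$ ($A{\left(u \right)} = \frac{9 \frac{1}{u - 15}}{3} = \frac{9 \frac{1}{-15 + u}}{3} = \frac{3}{-15 + u}$)
$R{\left(F \right)} = -65$ ($R{\left(F \right)} = 9 - 74 = -65$)
$\frac{-14920 + \frac{A{\left(-135 \right)} - 2557}{24373 - 10357}}{R{\left(-48 \right)} - 5848} = \frac{-14920 + \frac{\frac{3}{-15 - 135} - 2557}{24373 - 10357}}{-65 - 5848} = \frac{-14920 + \frac{\frac{3}{-150} - 2557}{14016}}{-5913} = \left(-14920 + \left(3 \left(- \frac{1}{150}\right) - 2557\right) \frac{1}{14016}\right) \left(- \frac{1}{5913}\right) = \left(-14920 + \left(- \frac{1}{50} - 2557\right) \frac{1}{14016}\right) \left(- \frac{1}{5913}\right) = \left(-14920 - \frac{42617}{233600}\right) \left(- \frac{1}{5913}\right) = \left(- \frac{3485354617}{233600}\right) \left(- \frac{1}{5913}\right) = \frac{3485354617}{1381276800}$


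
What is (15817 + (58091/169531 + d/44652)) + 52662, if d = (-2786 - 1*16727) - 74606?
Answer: 172788565816897/2523299404 ≈ 68477.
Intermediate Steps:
d = -94119 (d = (-2786 - 16727) - 74606 = -19513 - 74606 = -94119)
(15817 + (58091/169531 + d/44652)) + 52662 = (15817 + (58091/169531 - 94119/44652)) + 52662 = (15817 + (58091*(1/169531) - 94119*1/44652)) + 52662 = (15817 + (58091/169531 - 31373/14884)) + 52662 = (15817 - 4454069619/2523299404) + 52662 = 39906572603449/2523299404 + 52662 = 172788565816897/2523299404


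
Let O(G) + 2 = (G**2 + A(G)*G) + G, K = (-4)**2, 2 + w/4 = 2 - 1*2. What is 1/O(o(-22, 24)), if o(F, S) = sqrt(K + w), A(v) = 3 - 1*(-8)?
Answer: -1/186 + 2*sqrt(2)/93 ≈ 0.025037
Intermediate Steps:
A(v) = 11 (A(v) = 3 + 8 = 11)
w = -8 (w = -8 + 4*(2 - 1*2) = -8 + 4*(2 - 2) = -8 + 4*0 = -8 + 0 = -8)
K = 16
o(F, S) = 2*sqrt(2) (o(F, S) = sqrt(16 - 8) = sqrt(8) = 2*sqrt(2))
O(G) = -2 + G**2 + 12*G (O(G) = -2 + ((G**2 + 11*G) + G) = -2 + (G**2 + 12*G) = -2 + G**2 + 12*G)
1/O(o(-22, 24)) = 1/(-2 + (2*sqrt(2))**2 + 12*(2*sqrt(2))) = 1/(-2 + 8 + 24*sqrt(2)) = 1/(6 + 24*sqrt(2))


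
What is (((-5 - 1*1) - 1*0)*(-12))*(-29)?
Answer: -2088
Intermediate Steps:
(((-5 - 1*1) - 1*0)*(-12))*(-29) = (((-5 - 1) + 0)*(-12))*(-29) = ((-6 + 0)*(-12))*(-29) = -6*(-12)*(-29) = 72*(-29) = -2088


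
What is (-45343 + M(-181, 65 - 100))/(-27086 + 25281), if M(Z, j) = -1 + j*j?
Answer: 44119/1805 ≈ 24.443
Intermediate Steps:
M(Z, j) = -1 + j²
(-45343 + M(-181, 65 - 100))/(-27086 + 25281) = (-45343 + (-1 + (65 - 100)²))/(-27086 + 25281) = (-45343 + (-1 + (-35)²))/(-1805) = (-45343 + (-1 + 1225))*(-1/1805) = (-45343 + 1224)*(-1/1805) = -44119*(-1/1805) = 44119/1805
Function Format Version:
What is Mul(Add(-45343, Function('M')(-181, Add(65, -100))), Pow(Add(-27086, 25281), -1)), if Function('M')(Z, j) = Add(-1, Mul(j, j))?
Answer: Rational(44119, 1805) ≈ 24.443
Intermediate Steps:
Function('M')(Z, j) = Add(-1, Pow(j, 2))
Mul(Add(-45343, Function('M')(-181, Add(65, -100))), Pow(Add(-27086, 25281), -1)) = Mul(Add(-45343, Add(-1, Pow(Add(65, -100), 2))), Pow(Add(-27086, 25281), -1)) = Mul(Add(-45343, Add(-1, Pow(-35, 2))), Pow(-1805, -1)) = Mul(Add(-45343, Add(-1, 1225)), Rational(-1, 1805)) = Mul(Add(-45343, 1224), Rational(-1, 1805)) = Mul(-44119, Rational(-1, 1805)) = Rational(44119, 1805)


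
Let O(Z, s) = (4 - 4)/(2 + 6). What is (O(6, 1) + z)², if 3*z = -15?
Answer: 25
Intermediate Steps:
O(Z, s) = 0 (O(Z, s) = 0/8 = 0*(⅛) = 0)
z = -5 (z = (⅓)*(-15) = -5)
(O(6, 1) + z)² = (0 - 5)² = (-5)² = 25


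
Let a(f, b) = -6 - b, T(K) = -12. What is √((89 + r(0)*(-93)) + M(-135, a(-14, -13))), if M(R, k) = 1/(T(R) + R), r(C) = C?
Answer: √39246/21 ≈ 9.4336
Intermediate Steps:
M(R, k) = 1/(-12 + R)
√((89 + r(0)*(-93)) + M(-135, a(-14, -13))) = √((89 + 0*(-93)) + 1/(-12 - 135)) = √((89 + 0) + 1/(-147)) = √(89 - 1/147) = √(13082/147) = √39246/21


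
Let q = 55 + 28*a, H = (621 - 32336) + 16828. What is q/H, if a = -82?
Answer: 2241/14887 ≈ 0.15053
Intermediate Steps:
H = -14887 (H = -31715 + 16828 = -14887)
q = -2241 (q = 55 + 28*(-82) = 55 - 2296 = -2241)
q/H = -2241/(-14887) = -2241*(-1/14887) = 2241/14887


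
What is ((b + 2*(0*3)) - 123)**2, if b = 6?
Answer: 13689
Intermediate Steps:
((b + 2*(0*3)) - 123)**2 = ((6 + 2*(0*3)) - 123)**2 = ((6 + 2*0) - 123)**2 = ((6 + 0) - 123)**2 = (6 - 123)**2 = (-117)**2 = 13689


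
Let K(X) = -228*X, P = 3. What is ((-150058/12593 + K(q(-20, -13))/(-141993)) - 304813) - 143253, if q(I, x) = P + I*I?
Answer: -267071654073472/596039283 ≈ -4.4808e+5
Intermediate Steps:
q(I, x) = 3 + I² (q(I, x) = 3 + I*I = 3 + I²)
((-150058/12593 + K(q(-20, -13))/(-141993)) - 304813) - 143253 = ((-150058/12593 - 228*(3 + (-20)²)/(-141993)) - 304813) - 143253 = ((-150058*1/12593 - 228*(3 + 400)*(-1/141993)) - 304813) - 143253 = ((-150058/12593 - 228*403*(-1/141993)) - 304813) - 143253 = ((-150058/12593 - 91884*(-1/141993)) - 304813) - 143253 = ((-150058/12593 + 30628/47331) - 304813) - 143253 = (-6716696794/596039283 - 304813) - 143253 = -181687238665873/596039283 - 143253 = -267071654073472/596039283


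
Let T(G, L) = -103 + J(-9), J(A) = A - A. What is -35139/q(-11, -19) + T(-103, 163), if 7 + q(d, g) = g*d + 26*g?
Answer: 5063/292 ≈ 17.339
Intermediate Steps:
J(A) = 0
q(d, g) = -7 + 26*g + d*g (q(d, g) = -7 + (g*d + 26*g) = -7 + (d*g + 26*g) = -7 + (26*g + d*g) = -7 + 26*g + d*g)
T(G, L) = -103 (T(G, L) = -103 + 0 = -103)
-35139/q(-11, -19) + T(-103, 163) = -35139/(-7 + 26*(-19) - 11*(-19)) - 103 = -35139/(-7 - 494 + 209) - 103 = -35139/(-292) - 103 = -35139*(-1/292) - 103 = 35139/292 - 103 = 5063/292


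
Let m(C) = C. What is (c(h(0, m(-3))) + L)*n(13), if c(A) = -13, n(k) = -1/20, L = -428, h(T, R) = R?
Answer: 441/20 ≈ 22.050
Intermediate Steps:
n(k) = -1/20 (n(k) = -1*1/20 = -1/20)
(c(h(0, m(-3))) + L)*n(13) = (-13 - 428)*(-1/20) = -441*(-1/20) = 441/20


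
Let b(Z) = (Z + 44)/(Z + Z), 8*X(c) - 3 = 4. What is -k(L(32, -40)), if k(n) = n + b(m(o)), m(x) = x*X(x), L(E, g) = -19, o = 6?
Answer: 601/42 ≈ 14.310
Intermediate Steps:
X(c) = 7/8 (X(c) = 3/8 + (⅛)*4 = 3/8 + ½ = 7/8)
m(x) = 7*x/8 (m(x) = x*(7/8) = 7*x/8)
b(Z) = (44 + Z)/(2*Z) (b(Z) = (44 + Z)/((2*Z)) = (44 + Z)*(1/(2*Z)) = (44 + Z)/(2*Z))
k(n) = 197/42 + n (k(n) = n + (44 + (7/8)*6)/(2*(((7/8)*6))) = n + (44 + 21/4)/(2*(21/4)) = n + (½)*(4/21)*(197/4) = n + 197/42 = 197/42 + n)
-k(L(32, -40)) = -(197/42 - 19) = -1*(-601/42) = 601/42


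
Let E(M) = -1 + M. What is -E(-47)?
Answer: 48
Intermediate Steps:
-E(-47) = -(-1 - 47) = -1*(-48) = 48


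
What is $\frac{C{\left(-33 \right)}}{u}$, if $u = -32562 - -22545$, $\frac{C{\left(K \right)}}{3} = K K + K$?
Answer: $- \frac{352}{1113} \approx -0.31626$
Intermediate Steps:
$C{\left(K \right)} = 3 K + 3 K^{2}$ ($C{\left(K \right)} = 3 \left(K K + K\right) = 3 \left(K^{2} + K\right) = 3 \left(K + K^{2}\right) = 3 K + 3 K^{2}$)
$u = -10017$ ($u = -32562 + 22545 = -10017$)
$\frac{C{\left(-33 \right)}}{u} = \frac{3 \left(-33\right) \left(1 - 33\right)}{-10017} = 3 \left(-33\right) \left(-32\right) \left(- \frac{1}{10017}\right) = 3168 \left(- \frac{1}{10017}\right) = - \frac{352}{1113}$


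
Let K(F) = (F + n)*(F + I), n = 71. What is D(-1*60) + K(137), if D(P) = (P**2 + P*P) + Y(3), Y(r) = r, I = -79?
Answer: 19267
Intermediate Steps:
K(F) = (-79 + F)*(71 + F) (K(F) = (F + 71)*(F - 79) = (71 + F)*(-79 + F) = (-79 + F)*(71 + F))
D(P) = 3 + 2*P**2 (D(P) = (P**2 + P*P) + 3 = (P**2 + P**2) + 3 = 2*P**2 + 3 = 3 + 2*P**2)
D(-1*60) + K(137) = (3 + 2*(-1*60)**2) + (-5609 + 137**2 - 8*137) = (3 + 2*(-60)**2) + (-5609 + 18769 - 1096) = (3 + 2*3600) + 12064 = (3 + 7200) + 12064 = 7203 + 12064 = 19267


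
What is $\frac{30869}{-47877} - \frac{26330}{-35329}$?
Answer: $\frac{170030509}{1691446533} \approx 0.10052$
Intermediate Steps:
$\frac{30869}{-47877} - \frac{26330}{-35329} = 30869 \left(- \frac{1}{47877}\right) - - \frac{26330}{35329} = - \frac{30869}{47877} + \frac{26330}{35329} = \frac{170030509}{1691446533}$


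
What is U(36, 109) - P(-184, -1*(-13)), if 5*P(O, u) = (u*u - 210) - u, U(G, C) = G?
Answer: 234/5 ≈ 46.800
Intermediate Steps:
P(O, u) = -42 - u/5 + u²/5 (P(O, u) = ((u*u - 210) - u)/5 = ((u² - 210) - u)/5 = ((-210 + u²) - u)/5 = (-210 + u² - u)/5 = -42 - u/5 + u²/5)
U(36, 109) - P(-184, -1*(-13)) = 36 - (-42 - (-1)*(-13)/5 + (-1*(-13))²/5) = 36 - (-42 - ⅕*13 + (⅕)*13²) = 36 - (-42 - 13/5 + (⅕)*169) = 36 - (-42 - 13/5 + 169/5) = 36 - 1*(-54/5) = 36 + 54/5 = 234/5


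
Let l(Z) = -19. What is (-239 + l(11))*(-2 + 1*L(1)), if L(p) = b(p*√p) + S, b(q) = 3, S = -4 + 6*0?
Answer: 774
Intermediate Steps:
S = -4 (S = -4 + 0 = -4)
L(p) = -1 (L(p) = 3 - 4 = -1)
(-239 + l(11))*(-2 + 1*L(1)) = (-239 - 19)*(-2 + 1*(-1)) = -258*(-2 - 1) = -258*(-3) = 774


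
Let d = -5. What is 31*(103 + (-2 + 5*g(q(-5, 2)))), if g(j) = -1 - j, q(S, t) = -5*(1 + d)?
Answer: -124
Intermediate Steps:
q(S, t) = 20 (q(S, t) = -5*(1 - 5) = -5*(-4) = 20)
31*(103 + (-2 + 5*g(q(-5, 2)))) = 31*(103 + (-2 + 5*(-1 - 1*20))) = 31*(103 + (-2 + 5*(-1 - 20))) = 31*(103 + (-2 + 5*(-21))) = 31*(103 + (-2 - 105)) = 31*(103 - 107) = 31*(-4) = -124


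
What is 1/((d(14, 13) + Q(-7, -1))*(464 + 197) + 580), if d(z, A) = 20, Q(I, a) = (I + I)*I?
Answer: 1/78578 ≈ 1.2726e-5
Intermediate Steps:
Q(I, a) = 2*I**2 (Q(I, a) = (2*I)*I = 2*I**2)
1/((d(14, 13) + Q(-7, -1))*(464 + 197) + 580) = 1/((20 + 2*(-7)**2)*(464 + 197) + 580) = 1/((20 + 2*49)*661 + 580) = 1/((20 + 98)*661 + 580) = 1/(118*661 + 580) = 1/(77998 + 580) = 1/78578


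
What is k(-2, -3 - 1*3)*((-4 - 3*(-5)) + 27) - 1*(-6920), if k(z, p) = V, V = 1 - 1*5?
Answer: 6768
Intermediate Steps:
V = -4 (V = 1 - 5 = -4)
k(z, p) = -4
k(-2, -3 - 1*3)*((-4 - 3*(-5)) + 27) - 1*(-6920) = -4*((-4 - 3*(-5)) + 27) - 1*(-6920) = -4*((-4 + 15) + 27) + 6920 = -4*(11 + 27) + 6920 = -4*38 + 6920 = -152 + 6920 = 6768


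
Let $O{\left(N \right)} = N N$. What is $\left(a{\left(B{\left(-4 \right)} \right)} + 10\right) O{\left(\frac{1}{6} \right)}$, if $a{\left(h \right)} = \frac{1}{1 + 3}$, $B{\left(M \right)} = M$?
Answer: $\frac{41}{144} \approx 0.28472$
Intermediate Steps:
$O{\left(N \right)} = N^{2}$
$a{\left(h \right)} = \frac{1}{4}$
$\left(a{\left(B{\left(-4 \right)} \right)} + 10\right) O{\left(\frac{1}{6} \right)} = \left(\frac{1}{4} + 10\right) \left(\frac{1}{6}\right)^{2} = \frac{41}{4 \cdot 36} = \frac{41}{4} \cdot \frac{1}{36} = \frac{41}{144}$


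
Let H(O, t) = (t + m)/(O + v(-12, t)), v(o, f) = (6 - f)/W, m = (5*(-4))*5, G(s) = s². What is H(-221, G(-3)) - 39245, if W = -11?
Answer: -95285859/2428 ≈ -39245.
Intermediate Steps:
m = -100 (m = -20*5 = -100)
v(o, f) = -6/11 + f/11 (v(o, f) = (6 - f)/(-11) = (6 - f)*(-1/11) = -6/11 + f/11)
H(O, t) = (-100 + t)/(-6/11 + O + t/11) (H(O, t) = (t - 100)/(O + (-6/11 + t/11)) = (-100 + t)/(-6/11 + O + t/11))
H(-221, G(-3)) - 39245 = 11*(-100 + (-3)²)/(-6 + (-3)² + 11*(-221)) - 39245 = 11*(-100 + 9)/(-6 + 9 - 2431) - 39245 = 11*(-91)/(-2428) - 39245 = 11*(-1/2428)*(-91) - 39245 = 1001/2428 - 39245 = -95285859/2428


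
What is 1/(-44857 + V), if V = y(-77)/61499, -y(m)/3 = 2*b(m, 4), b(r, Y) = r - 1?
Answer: -61499/2758660175 ≈ -2.2293e-5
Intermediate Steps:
b(r, Y) = -1 + r
y(m) = 6 - 6*m (y(m) = -6*(-1 + m) = -3*(-2 + 2*m) = 6 - 6*m)
V = 468/61499 (V = (6 - 6*(-77))/61499 = (6 + 462)*(1/61499) = 468*(1/61499) = 468/61499 ≈ 0.0076099)
1/(-44857 + V) = 1/(-44857 + 468/61499) = 1/(-2758660175/61499) = -61499/2758660175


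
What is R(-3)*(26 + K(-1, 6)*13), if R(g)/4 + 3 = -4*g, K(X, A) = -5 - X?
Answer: -936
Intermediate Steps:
R(g) = -12 - 16*g (R(g) = -12 + 4*(-4*g) = -12 - 16*g)
R(-3)*(26 + K(-1, 6)*13) = (-12 - 16*(-3))*(26 + (-5 - 1*(-1))*13) = (-12 + 48)*(26 + (-5 + 1)*13) = 36*(26 - 4*13) = 36*(26 - 52) = 36*(-26) = -936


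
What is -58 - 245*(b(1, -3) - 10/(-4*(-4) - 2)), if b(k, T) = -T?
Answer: -618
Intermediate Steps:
-58 - 245*(b(1, -3) - 10/(-4*(-4) - 2)) = -58 - 245*(-1*(-3) - 10/(-4*(-4) - 2)) = -58 - 245*(3 - 10/(16 - 2)) = -58 - 245*(3 - 10/14) = -58 - 245*(3 - 10*1/14) = -58 - 245*(3 - 5/7) = -58 - 245*16/7 = -58 - 560 = -618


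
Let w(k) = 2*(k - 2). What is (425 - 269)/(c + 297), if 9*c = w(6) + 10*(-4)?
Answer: 1404/2641 ≈ 0.53162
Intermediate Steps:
w(k) = -4 + 2*k (w(k) = 2*(-2 + k) = -4 + 2*k)
c = -32/9 (c = ((-4 + 2*6) + 10*(-4))/9 = ((-4 + 12) - 40)/9 = (8 - 40)/9 = (1/9)*(-32) = -32/9 ≈ -3.5556)
(425 - 269)/(c + 297) = (425 - 269)/(-32/9 + 297) = 156/(2641/9) = 156*(9/2641) = 1404/2641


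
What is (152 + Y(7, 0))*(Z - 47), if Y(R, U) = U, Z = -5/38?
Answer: -7164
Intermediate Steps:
Z = -5/38 (Z = -5*1/38 = -5/38 ≈ -0.13158)
(152 + Y(7, 0))*(Z - 47) = (152 + 0)*(-5/38 - 47) = 152*(-1791/38) = -7164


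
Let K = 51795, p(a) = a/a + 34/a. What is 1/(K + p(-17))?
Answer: 1/51794 ≈ 1.9307e-5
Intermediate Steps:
p(a) = 1 + 34/a
1/(K + p(-17)) = 1/(51795 + (34 - 17)/(-17)) = 1/(51795 - 1/17*17) = 1/(51795 - 1) = 1/51794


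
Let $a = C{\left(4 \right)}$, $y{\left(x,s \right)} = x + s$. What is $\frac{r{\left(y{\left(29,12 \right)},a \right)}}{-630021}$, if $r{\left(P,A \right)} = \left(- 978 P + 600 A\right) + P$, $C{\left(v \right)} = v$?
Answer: $\frac{37657}{630021} \approx 0.059771$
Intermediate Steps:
$y{\left(x,s \right)} = s + x$
$a = 4$
$r{\left(P,A \right)} = - 977 P + 600 A$
$\frac{r{\left(y{\left(29,12 \right)},a \right)}}{-630021} = \frac{- 977 \left(12 + 29\right) + 600 \cdot 4}{-630021} = \left(\left(-977\right) 41 + 2400\right) \left(- \frac{1}{630021}\right) = \left(-40057 + 2400\right) \left(- \frac{1}{630021}\right) = \left(-37657\right) \left(- \frac{1}{630021}\right) = \frac{37657}{630021}$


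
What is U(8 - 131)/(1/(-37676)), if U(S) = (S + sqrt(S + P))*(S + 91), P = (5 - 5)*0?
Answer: -148292736 + 1205632*I*sqrt(123) ≈ -1.4829e+8 + 1.3371e+7*I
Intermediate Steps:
P = 0 (P = 0*0 = 0)
U(S) = (91 + S)*(S + sqrt(S)) (U(S) = (S + sqrt(S + 0))*(S + 91) = (S + sqrt(S))*(91 + S) = (91 + S)*(S + sqrt(S)))
U(8 - 131)/(1/(-37676)) = ((8 - 131)**2 + (8 - 131)**(3/2) + 91*(8 - 131) + 91*sqrt(8 - 131))/(1/(-37676)) = ((-123)**2 + (-123)**(3/2) + 91*(-123) + 91*sqrt(-123))/(-1/37676) = (15129 - 123*I*sqrt(123) - 11193 + 91*(I*sqrt(123)))*(-37676) = (15129 - 123*I*sqrt(123) - 11193 + 91*I*sqrt(123))*(-37676) = (3936 - 32*I*sqrt(123))*(-37676) = -148292736 + 1205632*I*sqrt(123)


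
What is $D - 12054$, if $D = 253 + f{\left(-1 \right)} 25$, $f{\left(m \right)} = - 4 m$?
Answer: $-11701$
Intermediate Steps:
$D = 353$ ($D = 253 + \left(-4\right) \left(-1\right) 25 = 253 + 4 \cdot 25 = 253 + 100 = 353$)
$D - 12054 = 353 - 12054 = -11701$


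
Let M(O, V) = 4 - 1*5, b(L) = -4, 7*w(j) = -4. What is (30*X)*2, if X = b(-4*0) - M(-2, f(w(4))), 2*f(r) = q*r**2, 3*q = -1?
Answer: -180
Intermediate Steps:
w(j) = -4/7 (w(j) = (1/7)*(-4) = -4/7)
q = -1/3 (q = (1/3)*(-1) = -1/3 ≈ -0.33333)
f(r) = -r**2/6 (f(r) = (-r**2/3)/2 = -r**2/6)
M(O, V) = -1 (M(O, V) = 4 - 5 = -1)
X = -3 (X = -4 - 1*(-1) = -4 + 1 = -3)
(30*X)*2 = (30*(-3))*2 = -90*2 = -180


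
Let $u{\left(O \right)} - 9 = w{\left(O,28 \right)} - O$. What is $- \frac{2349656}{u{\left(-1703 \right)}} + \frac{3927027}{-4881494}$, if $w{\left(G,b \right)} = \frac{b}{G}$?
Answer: $- \frac{4886143151485427}{3558008702238} \approx -1373.3$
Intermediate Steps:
$u{\left(O \right)} = 9 - O + \frac{28}{O}$ ($u{\left(O \right)} = 9 - \left(O - \frac{28}{O}\right) = 9 - O + \frac{28}{O}$)
$- \frac{2349656}{u{\left(-1703 \right)}} + \frac{3927027}{-4881494} = - \frac{2349656}{9 - -1703 + \frac{28}{-1703}} + \frac{3927027}{-4881494} = - \frac{2349656}{9 + 1703 + 28 \left(- \frac{1}{1703}\right)} + 3927027 \left(- \frac{1}{4881494}\right) = - \frac{2349656}{9 + 1703 - \frac{28}{1703}} - \frac{3927027}{4881494} = - \frac{2349656}{\frac{2915508}{1703}} - \frac{3927027}{4881494} = \left(-2349656\right) \frac{1703}{2915508} - \frac{3927027}{4881494} = - \frac{1000366042}{728877} - \frac{3927027}{4881494} = - \frac{4886143151485427}{3558008702238}$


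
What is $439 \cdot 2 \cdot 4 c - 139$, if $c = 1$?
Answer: $3373$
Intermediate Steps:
$439 \cdot 2 \cdot 4 c - 139 = 439 \cdot 2 \cdot 4 \cdot 1 - 139 = 439 \cdot 8 \cdot 1 - 139 = 439 \cdot 8 - 139 = 3512 - 139 = 3373$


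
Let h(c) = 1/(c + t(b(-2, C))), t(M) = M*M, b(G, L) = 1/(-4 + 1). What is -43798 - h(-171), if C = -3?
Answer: -67361315/1538 ≈ -43798.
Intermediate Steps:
b(G, L) = -⅓ (b(G, L) = 1/(-3) = -⅓)
t(M) = M²
h(c) = 1/(⅑ + c) (h(c) = 1/(c + (-⅓)²) = 1/(c + ⅑) = 1/(⅑ + c))
-43798 - h(-171) = -43798 - 9/(1 + 9*(-171)) = -43798 - 9/(1 - 1539) = -43798 - 9/(-1538) = -43798 - 9*(-1)/1538 = -43798 - 1*(-9/1538) = -43798 + 9/1538 = -67361315/1538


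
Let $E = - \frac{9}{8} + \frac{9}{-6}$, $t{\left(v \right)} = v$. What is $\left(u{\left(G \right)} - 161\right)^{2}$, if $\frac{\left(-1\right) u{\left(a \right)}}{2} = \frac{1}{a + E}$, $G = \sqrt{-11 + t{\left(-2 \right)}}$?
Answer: $\frac{- 10243047 i + 8668240 \sqrt{13}}{- 391 i + 336 \sqrt{13}} \approx 25836.0 - 116.55 i$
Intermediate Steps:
$G = i \sqrt{13}$ ($G = \sqrt{-11 - 2} = \sqrt{-13} = i \sqrt{13} \approx 3.6056 i$)
$E = - \frac{21}{8}$ ($E = \left(-9\right) \frac{1}{8} + 9 \left(- \frac{1}{6}\right) = - \frac{9}{8} - \frac{3}{2} = - \frac{21}{8} \approx -2.625$)
$u{\left(a \right)} = - \frac{2}{- \frac{21}{8} + a}$ ($u{\left(a \right)} = - \frac{2}{a - \frac{21}{8}} = - \frac{2}{- \frac{21}{8} + a}$)
$\left(u{\left(G \right)} - 161\right)^{2} = \left(- \frac{16}{-21 + 8 i \sqrt{13}} - 161\right)^{2} = \left(-161 - \frac{16}{-21 + 8 i \sqrt{13}}\right)^{2}$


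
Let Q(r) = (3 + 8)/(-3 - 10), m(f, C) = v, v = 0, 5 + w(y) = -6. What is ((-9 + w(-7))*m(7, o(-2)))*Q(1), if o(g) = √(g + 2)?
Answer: 0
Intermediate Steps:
w(y) = -11 (w(y) = -5 - 6 = -11)
o(g) = √(2 + g)
m(f, C) = 0
Q(r) = -11/13 (Q(r) = 11/(-13) = 11*(-1/13) = -11/13)
((-9 + w(-7))*m(7, o(-2)))*Q(1) = ((-9 - 11)*0)*(-11/13) = -20*0*(-11/13) = 0*(-11/13) = 0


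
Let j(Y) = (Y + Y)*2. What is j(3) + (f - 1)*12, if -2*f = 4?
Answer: -24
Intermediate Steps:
f = -2 (f = -½*4 = -2)
j(Y) = 4*Y (j(Y) = (2*Y)*2 = 4*Y)
j(3) + (f - 1)*12 = 4*3 + (-2 - 1)*12 = 12 - 3*12 = 12 - 36 = -24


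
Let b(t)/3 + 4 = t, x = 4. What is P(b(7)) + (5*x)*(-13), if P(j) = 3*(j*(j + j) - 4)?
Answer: 214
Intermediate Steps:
b(t) = -12 + 3*t
P(j) = -12 + 6*j**2 (P(j) = 3*(j*(2*j) - 4) = 3*(2*j**2 - 4) = 3*(-4 + 2*j**2) = -12 + 6*j**2)
P(b(7)) + (5*x)*(-13) = (-12 + 6*(-12 + 3*7)**2) + (5*4)*(-13) = (-12 + 6*(-12 + 21)**2) + 20*(-13) = (-12 + 6*9**2) - 260 = (-12 + 6*81) - 260 = (-12 + 486) - 260 = 474 - 260 = 214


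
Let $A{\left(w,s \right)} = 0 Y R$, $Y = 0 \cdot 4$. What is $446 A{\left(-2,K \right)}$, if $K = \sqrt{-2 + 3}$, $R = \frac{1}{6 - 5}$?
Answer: $0$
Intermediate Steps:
$Y = 0$
$R = 1$ ($R = 1^{-1} = 1$)
$K = 1$ ($K = \sqrt{1} = 1$)
$A{\left(w,s \right)} = 0$ ($A{\left(w,s \right)} = 0 \cdot 0 \cdot 1 = 0 \cdot 1 = 0$)
$446 A{\left(-2,K \right)} = 446 \cdot 0 = 0$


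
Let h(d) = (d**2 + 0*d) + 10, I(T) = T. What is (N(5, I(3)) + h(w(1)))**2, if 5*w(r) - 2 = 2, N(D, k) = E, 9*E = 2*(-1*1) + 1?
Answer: 5612161/50625 ≈ 110.86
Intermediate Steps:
E = -1/9 (E = (2*(-1*1) + 1)/9 = (2*(-1) + 1)/9 = (-2 + 1)/9 = (1/9)*(-1) = -1/9 ≈ -0.11111)
N(D, k) = -1/9
w(r) = 4/5 (w(r) = 2/5 + (1/5)*2 = 2/5 + 2/5 = 4/5)
h(d) = 10 + d**2 (h(d) = (d**2 + 0) + 10 = d**2 + 10 = 10 + d**2)
(N(5, I(3)) + h(w(1)))**2 = (-1/9 + (10 + (4/5)**2))**2 = (-1/9 + (10 + 16/25))**2 = (-1/9 + 266/25)**2 = (2369/225)**2 = 5612161/50625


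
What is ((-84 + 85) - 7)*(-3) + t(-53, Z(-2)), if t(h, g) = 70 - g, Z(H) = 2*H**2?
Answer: 80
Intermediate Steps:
((-84 + 85) - 7)*(-3) + t(-53, Z(-2)) = ((-84 + 85) - 7)*(-3) + (70 - 2*(-2)**2) = (1 - 7)*(-3) + (70 - 2*4) = -6*(-3) + (70 - 1*8) = 18 + (70 - 8) = 18 + 62 = 80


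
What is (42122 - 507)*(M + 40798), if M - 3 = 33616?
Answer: 3096863455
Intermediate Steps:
M = 33619 (M = 3 + 33616 = 33619)
(42122 - 507)*(M + 40798) = (42122 - 507)*(33619 + 40798) = 41615*74417 = 3096863455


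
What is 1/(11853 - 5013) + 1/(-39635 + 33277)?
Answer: -241/21744360 ≈ -1.1083e-5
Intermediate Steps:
1/(11853 - 5013) + 1/(-39635 + 33277) = 1/6840 + 1/(-6358) = 1/6840 - 1/6358 = -241/21744360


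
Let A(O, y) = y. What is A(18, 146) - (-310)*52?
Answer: 16266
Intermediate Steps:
A(18, 146) - (-310)*52 = 146 - (-310)*52 = 146 - 1*(-16120) = 146 + 16120 = 16266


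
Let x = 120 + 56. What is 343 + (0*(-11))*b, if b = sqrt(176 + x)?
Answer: 343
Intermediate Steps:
x = 176
b = 4*sqrt(22) (b = sqrt(176 + 176) = sqrt(352) = 4*sqrt(22) ≈ 18.762)
343 + (0*(-11))*b = 343 + (0*(-11))*(4*sqrt(22)) = 343 + 0*(4*sqrt(22)) = 343 + 0 = 343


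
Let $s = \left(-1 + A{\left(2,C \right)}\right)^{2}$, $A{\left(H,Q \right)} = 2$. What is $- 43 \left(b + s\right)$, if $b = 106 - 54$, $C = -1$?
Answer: $-2279$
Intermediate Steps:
$b = 52$ ($b = 106 - 54 = 52$)
$s = 1$ ($s = \left(-1 + 2\right)^{2} = 1^{2} = 1$)
$- 43 \left(b + s\right) = - 43 \left(52 + 1\right) = \left(-43\right) 53 = -2279$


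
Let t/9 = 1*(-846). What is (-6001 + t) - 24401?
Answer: -38016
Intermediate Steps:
t = -7614 (t = 9*(1*(-846)) = 9*(-846) = -7614)
(-6001 + t) - 24401 = (-6001 - 7614) - 24401 = -13615 - 24401 = -38016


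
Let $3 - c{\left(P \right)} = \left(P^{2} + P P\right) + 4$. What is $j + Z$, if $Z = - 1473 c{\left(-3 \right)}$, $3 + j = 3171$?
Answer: $31155$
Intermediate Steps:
$j = 3168$ ($j = -3 + 3171 = 3168$)
$c{\left(P \right)} = -1 - 2 P^{2}$ ($c{\left(P \right)} = 3 - \left(\left(P^{2} + P P\right) + 4\right) = 3 - \left(\left(P^{2} + P^{2}\right) + 4\right) = 3 - \left(2 P^{2} + 4\right) = 3 - \left(4 + 2 P^{2}\right) = -1 - 2 P^{2}$)
$Z = 27987$ ($Z = - 1473 \left(-1 - 2 \left(-3\right)^{2}\right) = - 1473 \left(-1 - 18\right) = \left(-1473\right) \left(-19\right) = 27987$)
$j + Z = 3168 + 27987 = 31155$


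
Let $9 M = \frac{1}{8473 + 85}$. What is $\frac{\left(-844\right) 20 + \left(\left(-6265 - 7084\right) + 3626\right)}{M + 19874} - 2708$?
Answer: $- \frac{4147280016398}{1530735229} \approx -2709.3$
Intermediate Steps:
$M = \frac{1}{77022}$ ($M = \frac{1}{9 \left(8473 + 85\right)} = \frac{1}{9 \cdot 8558} = \frac{1}{9} \cdot \frac{1}{8558} = \frac{1}{77022} \approx 1.2983 \cdot 10^{-5}$)
$\frac{\left(-844\right) 20 + \left(\left(-6265 - 7084\right) + 3626\right)}{M + 19874} - 2708 = \frac{\left(-844\right) 20 + \left(\left(-6265 - 7084\right) + 3626\right)}{\frac{1}{77022} + 19874} - 2708 = \frac{-16880 + \left(-13349 + 3626\right)}{\frac{1530735229}{77022}} - 2708 = \left(-16880 - 9723\right) \frac{77022}{1530735229} - 2708 = \left(-26603\right) \frac{77022}{1530735229} - 2708 = - \frac{2049016266}{1530735229} - 2708 = - \frac{4147280016398}{1530735229}$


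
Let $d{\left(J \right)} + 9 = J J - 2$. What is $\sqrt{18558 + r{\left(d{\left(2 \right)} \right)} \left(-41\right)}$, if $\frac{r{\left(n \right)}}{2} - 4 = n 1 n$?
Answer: $2 \sqrt{3553} \approx 119.21$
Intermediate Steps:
$d{\left(J \right)} = -11 + J^{2}$ ($d{\left(J \right)} = -9 + \left(J J - 2\right) = -9 + \left(J^{2} - 2\right) = -9 + \left(-2 + J^{2}\right) = -11 + J^{2}$)
$r{\left(n \right)} = 8 + 2 n^{2}$ ($r{\left(n \right)} = 8 + 2 n 1 n = 8 + 2 n n = 8 + 2 n^{2}$)
$\sqrt{18558 + r{\left(d{\left(2 \right)} \right)} \left(-41\right)} = \sqrt{18558 + \left(8 + 2 \left(-11 + 2^{2}\right)^{2}\right) \left(-41\right)} = \sqrt{18558 + \left(8 + 2 \left(-11 + 4\right)^{2}\right) \left(-41\right)} = \sqrt{18558 + \left(8 + 2 \left(-7\right)^{2}\right) \left(-41\right)} = \sqrt{18558 + \left(8 + 2 \cdot 49\right) \left(-41\right)} = \sqrt{18558 + \left(8 + 98\right) \left(-41\right)} = \sqrt{18558 + 106 \left(-41\right)} = \sqrt{18558 - 4346} = \sqrt{14212} = 2 \sqrt{3553}$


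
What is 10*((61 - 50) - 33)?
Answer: -220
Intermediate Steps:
10*((61 - 50) - 33) = 10*(11 - 33) = 10*(-22) = -220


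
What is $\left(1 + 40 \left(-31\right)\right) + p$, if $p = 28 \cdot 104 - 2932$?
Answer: $-1259$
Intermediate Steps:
$p = -20$ ($p = 2912 - 2932 = -20$)
$\left(1 + 40 \left(-31\right)\right) + p = \left(1 + 40 \left(-31\right)\right) - 20 = \left(1 - 1240\right) - 20 = -1239 - 20 = -1259$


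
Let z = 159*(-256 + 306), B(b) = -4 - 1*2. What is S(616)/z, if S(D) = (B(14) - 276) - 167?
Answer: -449/7950 ≈ -0.056478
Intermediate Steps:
B(b) = -6 (B(b) = -4 - 2 = -6)
z = 7950 (z = 159*50 = 7950)
S(D) = -449 (S(D) = (-6 - 276) - 167 = -282 - 167 = -449)
S(616)/z = -449/7950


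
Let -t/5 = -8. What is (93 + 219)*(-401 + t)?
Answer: -112632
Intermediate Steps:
t = 40 (t = -5*(-8) = 40)
(93 + 219)*(-401 + t) = (93 + 219)*(-401 + 40) = 312*(-361) = -112632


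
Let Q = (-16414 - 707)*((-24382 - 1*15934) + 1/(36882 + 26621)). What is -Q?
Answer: -43832960719587/63503 ≈ -6.9025e+8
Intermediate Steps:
Q = 43832960719587/63503 (Q = -17121*((-24382 - 15934) + 1/63503) = -17121*(-40316 + 1/63503) = -17121*(-2560186947/63503) = 43832960719587/63503 ≈ 6.9025e+8)
-Q = -1*43832960719587/63503 = -43832960719587/63503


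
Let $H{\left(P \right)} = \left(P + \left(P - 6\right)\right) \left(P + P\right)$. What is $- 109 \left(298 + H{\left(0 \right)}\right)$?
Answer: $-32482$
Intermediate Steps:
$H{\left(P \right)} = 2 P \left(-6 + 2 P\right)$ ($H{\left(P \right)} = \left(P + \left(-6 + P\right)\right) 2 P = \left(-6 + 2 P\right) 2 P = 2 P \left(-6 + 2 P\right)$)
$- 109 \left(298 + H{\left(0 \right)}\right) = - 109 \left(298 + 4 \cdot 0 \left(-3 + 0\right)\right) = - 109 \left(298 + 4 \cdot 0 \left(-3\right)\right) = - 109 \left(298 + 0\right) = \left(-109\right) 298 = -32482$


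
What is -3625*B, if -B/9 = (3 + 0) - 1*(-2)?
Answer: 163125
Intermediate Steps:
B = -45 (B = -9*((3 + 0) - 1*(-2)) = -9*(3 + 2) = -9*5 = -45)
-3625*B = -3625*(-45) = 163125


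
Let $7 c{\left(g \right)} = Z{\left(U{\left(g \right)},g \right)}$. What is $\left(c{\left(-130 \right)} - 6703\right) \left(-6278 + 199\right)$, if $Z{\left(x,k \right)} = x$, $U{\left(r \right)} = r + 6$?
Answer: $\frac{285986555}{7} \approx 4.0855 \cdot 10^{7}$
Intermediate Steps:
$U{\left(r \right)} = 6 + r$
$c{\left(g \right)} = \frac{6}{7} + \frac{g}{7}$ ($c{\left(g \right)} = \frac{6 + g}{7} = \frac{6}{7} + \frac{g}{7}$)
$\left(c{\left(-130 \right)} - 6703\right) \left(-6278 + 199\right) = \left(\left(\frac{6}{7} + \frac{1}{7} \left(-130\right)\right) - 6703\right) \left(-6278 + 199\right) = \left(\left(\frac{6}{7} - \frac{130}{7}\right) - 6703\right) \left(-6079\right) = \left(- \frac{124}{7} - 6703\right) \left(-6079\right) = \left(- \frac{47045}{7}\right) \left(-6079\right) = \frac{285986555}{7}$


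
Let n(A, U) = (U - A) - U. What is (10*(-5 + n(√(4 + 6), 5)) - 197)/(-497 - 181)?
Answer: 247/678 + 5*√10/339 ≈ 0.41095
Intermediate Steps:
n(A, U) = -A
(10*(-5 + n(√(4 + 6), 5)) - 197)/(-497 - 181) = (10*(-5 - √(4 + 6)) - 197)/(-497 - 181) = (10*(-5 - √10) - 197)/(-678) = ((-50 - 10*√10) - 197)*(-1/678) = (-247 - 10*√10)*(-1/678) = 247/678 + 5*√10/339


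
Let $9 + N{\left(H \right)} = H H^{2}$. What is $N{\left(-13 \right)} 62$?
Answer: $-136772$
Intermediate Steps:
$N{\left(H \right)} = -9 + H^{3}$ ($N{\left(H \right)} = -9 + H H^{2} = -9 + H^{3}$)
$N{\left(-13 \right)} 62 = \left(-9 + \left(-13\right)^{3}\right) 62 = \left(-9 - 2197\right) 62 = \left(-2206\right) 62 = -136772$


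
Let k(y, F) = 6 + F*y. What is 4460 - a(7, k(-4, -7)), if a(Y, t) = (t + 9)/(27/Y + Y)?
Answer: 338659/76 ≈ 4456.0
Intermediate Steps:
a(Y, t) = (9 + t)/(Y + 27/Y)
4460 - a(7, k(-4, -7)) = 4460 - 7*(9 + (6 - 7*(-4)))/(27 + 7²) = 4460 - 7*(9 + (6 + 28))/(27 + 49) = 4460 - 7*(9 + 34)/76 = 4460 - 7*43/76 = 4460 - 1*301/76 = 4460 - 301/76 = 338659/76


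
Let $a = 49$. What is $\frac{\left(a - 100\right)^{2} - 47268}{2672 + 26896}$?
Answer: $- \frac{2127}{1408} \approx -1.5107$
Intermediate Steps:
$\frac{\left(a - 100\right)^{2} - 47268}{2672 + 26896} = \frac{\left(49 - 100\right)^{2} - 47268}{2672 + 26896} = \frac{\left(-51\right)^{2} - 47268}{29568} = \left(2601 - 47268\right) \frac{1}{29568} = \left(-44667\right) \frac{1}{29568} = - \frac{2127}{1408}$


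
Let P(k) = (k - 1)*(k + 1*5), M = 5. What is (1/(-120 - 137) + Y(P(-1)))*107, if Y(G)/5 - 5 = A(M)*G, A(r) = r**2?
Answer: -26811632/257 ≈ -1.0433e+5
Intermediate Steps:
P(k) = (-1 + k)*(5 + k) (P(k) = (-1 + k)*(k + 5) = (-1 + k)*(5 + k))
Y(G) = 25 + 125*G (Y(G) = 25 + 5*(5**2*G) = 25 + 5*(25*G) = 25 + 125*G)
(1/(-120 - 137) + Y(P(-1)))*107 = (1/(-120 - 137) + (25 + 125*(-5 + (-1)**2 + 4*(-1))))*107 = (1/(-257) + (25 + 125*(-5 + 1 - 4)))*107 = (-1/257 + (25 + 125*(-8)))*107 = (-1/257 + (25 - 1000))*107 = (-1/257 - 975)*107 = -250576/257*107 = -26811632/257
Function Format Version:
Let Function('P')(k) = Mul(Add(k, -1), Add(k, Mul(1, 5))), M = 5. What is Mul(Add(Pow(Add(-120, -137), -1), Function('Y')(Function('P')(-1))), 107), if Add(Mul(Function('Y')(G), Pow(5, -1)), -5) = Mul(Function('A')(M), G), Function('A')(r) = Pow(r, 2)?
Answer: Rational(-26811632, 257) ≈ -1.0433e+5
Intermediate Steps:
Function('P')(k) = Mul(Add(-1, k), Add(5, k)) (Function('P')(k) = Mul(Add(-1, k), Add(k, 5)) = Mul(Add(-1, k), Add(5, k)))
Function('Y')(G) = Add(25, Mul(125, G)) (Function('Y')(G) = Add(25, Mul(5, Mul(Pow(5, 2), G))) = Add(25, Mul(5, Mul(25, G))) = Add(25, Mul(125, G)))
Mul(Add(Pow(Add(-120, -137), -1), Function('Y')(Function('P')(-1))), 107) = Mul(Add(Pow(Add(-120, -137), -1), Add(25, Mul(125, Add(-5, Pow(-1, 2), Mul(4, -1))))), 107) = Mul(Add(Pow(-257, -1), Add(25, Mul(125, Add(-5, 1, -4)))), 107) = Mul(Add(Rational(-1, 257), Add(25, Mul(125, -8))), 107) = Mul(Add(Rational(-1, 257), Add(25, -1000)), 107) = Mul(Add(Rational(-1, 257), -975), 107) = Mul(Rational(-250576, 257), 107) = Rational(-26811632, 257)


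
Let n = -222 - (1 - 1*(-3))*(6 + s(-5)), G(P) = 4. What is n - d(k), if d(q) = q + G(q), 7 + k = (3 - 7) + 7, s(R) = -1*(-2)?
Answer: -254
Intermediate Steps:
s(R) = 2
k = -4 (k = -7 + ((3 - 7) + 7) = -7 + (-4 + 7) = -7 + 3 = -4)
d(q) = 4 + q (d(q) = q + 4 = 4 + q)
n = -254 (n = -222 - (1 - 1*(-3))*(6 + 2) = -222 - (1 + 3)*8 = -222 - 4*8 = -222 - 1*32 = -222 - 32 = -254)
n - d(k) = -254 - (4 - 4) = -254 - 1*0 = -254 + 0 = -254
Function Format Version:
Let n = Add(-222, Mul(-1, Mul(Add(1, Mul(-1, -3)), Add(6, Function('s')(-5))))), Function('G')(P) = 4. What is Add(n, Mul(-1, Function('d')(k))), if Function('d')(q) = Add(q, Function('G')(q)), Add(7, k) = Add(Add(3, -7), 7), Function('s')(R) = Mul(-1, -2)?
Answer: -254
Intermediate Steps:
Function('s')(R) = 2
k = -4 (k = Add(-7, Add(Add(3, -7), 7)) = Add(-7, Add(-4, 7)) = Add(-7, 3) = -4)
Function('d')(q) = Add(4, q) (Function('d')(q) = Add(q, 4) = Add(4, q))
n = -254 (n = Add(-222, Mul(-1, Mul(Add(1, Mul(-1, -3)), Add(6, 2)))) = Add(-222, Mul(-1, Mul(Add(1, 3), 8))) = Add(-222, Mul(-1, Mul(4, 8))) = Add(-222, Mul(-1, 32)) = Add(-222, -32) = -254)
Add(n, Mul(-1, Function('d')(k))) = Add(-254, Mul(-1, Add(4, -4))) = Add(-254, Mul(-1, 0)) = Add(-254, 0) = -254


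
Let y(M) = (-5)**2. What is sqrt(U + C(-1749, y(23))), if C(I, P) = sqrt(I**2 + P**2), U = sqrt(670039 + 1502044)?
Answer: sqrt(sqrt(2172083) + sqrt(3059626)) ≈ 56.771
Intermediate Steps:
U = sqrt(2172083) ≈ 1473.8
y(M) = 25
sqrt(U + C(-1749, y(23))) = sqrt(sqrt(2172083) + sqrt((-1749)**2 + 25**2)) = sqrt(sqrt(2172083) + sqrt(3059001 + 625)) = sqrt(sqrt(2172083) + sqrt(3059626))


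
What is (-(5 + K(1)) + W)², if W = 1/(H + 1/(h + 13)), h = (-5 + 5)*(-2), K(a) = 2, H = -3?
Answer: 77841/1444 ≈ 53.906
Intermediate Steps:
h = 0 (h = 0*(-2) = 0)
W = -13/38 (W = 1/(-3 + 1/(0 + 13)) = 1/(-3 + 1/13) = 1/(-38/13) = -13/38 ≈ -0.34211)
(-(5 + K(1)) + W)² = (-(5 + 2) - 13/38)² = (-1*7 - 13/38)² = (-7 - 13/38)² = (-279/38)² = 77841/1444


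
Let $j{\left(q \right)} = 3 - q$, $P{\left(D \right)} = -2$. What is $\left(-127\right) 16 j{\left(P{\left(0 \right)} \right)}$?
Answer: $-10160$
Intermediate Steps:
$\left(-127\right) 16 j{\left(P{\left(0 \right)} \right)} = \left(-127\right) 16 \left(3 - -2\right) = - 2032 \left(3 + 2\right) = \left(-2032\right) 5 = -10160$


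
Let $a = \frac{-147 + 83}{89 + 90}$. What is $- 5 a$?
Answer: $\frac{320}{179} \approx 1.7877$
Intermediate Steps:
$a = - \frac{64}{179} \approx -0.35754$
$- 5 a = \left(-5\right) \left(- \frac{64}{179}\right) = \frac{320}{179}$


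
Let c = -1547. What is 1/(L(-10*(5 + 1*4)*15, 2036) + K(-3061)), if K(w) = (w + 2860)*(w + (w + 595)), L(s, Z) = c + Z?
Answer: 1/1111416 ≈ 8.9975e-7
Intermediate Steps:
L(s, Z) = -1547 + Z
K(w) = (595 + 2*w)*(2860 + w) (K(w) = (2860 + w)*(w + (595 + w)) = (2860 + w)*(595 + 2*w) = (595 + 2*w)*(2860 + w))
1/(L(-10*(5 + 1*4)*15, 2036) + K(-3061)) = 1/((-1547 + 2036) + (1701700 + 2*(-3061)**2 + 6315*(-3061))) = 1/(489 + (1701700 + 2*9369721 - 19330215)) = 1/(489 + (1701700 + 18739442 - 19330215)) = 1/(489 + 1110927) = 1/1111416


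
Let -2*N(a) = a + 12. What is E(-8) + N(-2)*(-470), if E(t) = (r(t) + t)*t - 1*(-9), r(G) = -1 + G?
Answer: 2495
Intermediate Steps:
N(a) = -6 - a/2 (N(a) = -(a + 12)/2 = -(12 + a)/2 = -6 - a/2)
E(t) = 9 + t*(-1 + 2*t) (E(t) = ((-1 + t) + t)*t - 1*(-9) = (-1 + 2*t)*t + 9 = t*(-1 + 2*t) + 9 = 9 + t*(-1 + 2*t))
E(-8) + N(-2)*(-470) = (9 - 1*(-8) + 2*(-8)²) + (-6 - ½*(-2))*(-470) = (9 + 8 + 2*64) + (-6 + 1)*(-470) = (9 + 8 + 128) - 5*(-470) = 145 + 2350 = 2495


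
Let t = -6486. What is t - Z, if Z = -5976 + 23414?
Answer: -23924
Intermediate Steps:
Z = 17438
t - Z = -6486 - 1*17438 = -6486 - 17438 = -23924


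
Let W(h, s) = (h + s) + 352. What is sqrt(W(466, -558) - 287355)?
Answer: I*sqrt(287095) ≈ 535.81*I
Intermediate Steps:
W(h, s) = 352 + h + s
sqrt(W(466, -558) - 287355) = sqrt((352 + 466 - 558) - 287355) = sqrt(260 - 287355) = sqrt(-287095) = I*sqrt(287095)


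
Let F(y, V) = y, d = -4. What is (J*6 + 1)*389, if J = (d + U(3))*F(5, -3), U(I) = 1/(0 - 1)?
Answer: -57961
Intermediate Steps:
U(I) = -1 (U(I) = 1/(-1) = -1)
J = -25 (J = (-4 - 1)*5 = -5*5 = -25)
(J*6 + 1)*389 = (-25*6 + 1)*389 = (-150 + 1)*389 = -149*389 = -57961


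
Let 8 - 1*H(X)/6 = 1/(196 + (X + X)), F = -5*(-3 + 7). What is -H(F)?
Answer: -1247/26 ≈ -47.962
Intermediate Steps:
F = -20 (F = -5*4 = -20)
H(X) = 48 - 6/(196 + 2*X) (H(X) = 48 - 6/(196 + (X + X)) = 48 - 6/(196 + 2*X))
-H(F) = -3*(1567 + 16*(-20))/(98 - 20) = -3*(1567 - 320)/78 = -3*1247/78 = -1*1247/26 = -1247/26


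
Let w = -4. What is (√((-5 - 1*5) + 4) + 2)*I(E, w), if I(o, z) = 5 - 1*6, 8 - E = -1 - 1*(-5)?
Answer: -2 - I*√6 ≈ -2.0 - 2.4495*I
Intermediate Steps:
E = 4 (E = 8 - (-1 - 1*(-5)) = 8 - (-1 + 5) = 8 - 1*4 = 8 - 4 = 4)
I(o, z) = -1 (I(o, z) = 5 - 6 = -1)
(√((-5 - 1*5) + 4) + 2)*I(E, w) = (√((-5 - 1*5) + 4) + 2)*(-1) = (√((-5 - 5) + 4) + 2)*(-1) = (√(-10 + 4) + 2)*(-1) = (√(-6) + 2)*(-1) = (I*√6 + 2)*(-1) = (2 + I*√6)*(-1) = -2 - I*√6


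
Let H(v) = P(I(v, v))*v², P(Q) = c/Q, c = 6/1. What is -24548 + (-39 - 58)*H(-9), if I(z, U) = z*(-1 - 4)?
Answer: -127978/5 ≈ -25596.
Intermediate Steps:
c = 6 (c = 6*1 = 6)
I(z, U) = -5*z (I(z, U) = z*(-5) = -5*z)
P(Q) = 6/Q
H(v) = -6*v/5 (H(v) = (6/((-5*v)))*v² = (6*(-1/(5*v)))*v² = (-6/(5*v))*v² = -6*v/5)
-24548 + (-39 - 58)*H(-9) = -24548 + (-39 - 58)*(-6/5*(-9)) = -24548 - 97*54/5 = -24548 - 5238/5 = -127978/5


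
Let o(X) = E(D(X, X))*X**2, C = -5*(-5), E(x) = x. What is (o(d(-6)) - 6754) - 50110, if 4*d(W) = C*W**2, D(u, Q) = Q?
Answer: 11333761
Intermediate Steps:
C = 25
d(W) = 25*W**2/4 (d(W) = (25*W**2)/4 = 25*W**2/4)
o(X) = X**3 (o(X) = X*X**2 = X**3)
(o(d(-6)) - 6754) - 50110 = (((25/4)*(-6)**2)**3 - 6754) - 50110 = (((25/4)*36)**3 - 6754) - 50110 = (225**3 - 6754) - 50110 = (11390625 - 6754) - 50110 = 11383871 - 50110 = 11333761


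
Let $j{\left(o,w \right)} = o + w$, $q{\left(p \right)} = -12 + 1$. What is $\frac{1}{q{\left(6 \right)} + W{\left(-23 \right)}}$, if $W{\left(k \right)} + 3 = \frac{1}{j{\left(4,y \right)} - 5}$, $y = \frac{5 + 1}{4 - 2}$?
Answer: $- \frac{2}{27} \approx -0.074074$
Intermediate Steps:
$y = 3$ ($y = \frac{6}{2} = 6 \cdot \frac{1}{2} = 3$)
$q{\left(p \right)} = -11$
$W{\left(k \right)} = - \frac{5}{2}$ ($W{\left(k \right)} = -3 + \frac{1}{\left(4 + 3\right) - 5} = -3 + \frac{1}{7 - 5} = -3 + \frac{1}{2} = - \frac{5}{2}$)
$\frac{1}{q{\left(6 \right)} + W{\left(-23 \right)}} = \frac{1}{-11 - \frac{5}{2}} = \frac{1}{- \frac{27}{2}} = - \frac{2}{27}$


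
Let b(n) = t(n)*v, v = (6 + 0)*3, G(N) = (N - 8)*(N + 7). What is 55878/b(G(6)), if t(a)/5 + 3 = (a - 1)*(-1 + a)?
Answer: 9313/10890 ≈ 0.85519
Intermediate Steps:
t(a) = -15 + 5*(-1 + a)² (t(a) = -15 + 5*((a - 1)*(-1 + a)) = -15 + 5*((-1 + a)*(-1 + a)) = -15 + 5*(-1 + a)²)
G(N) = (-8 + N)*(7 + N)
v = 18 (v = 6*3 = 18)
b(n) = -270 + 90*(-1 + n)² (b(n) = (-15 + 5*(-1 + n)²)*18 = -270 + 90*(-1 + n)²)
55878/b(G(6)) = 55878/(-270 + 90*(-1 + (-56 + 6² - 1*6))²) = 55878/(-270 + 90*(-1 + (-56 + 36 - 6))²) = 55878/(-270 + 90*(-1 - 26)²) = 55878/(-270 + 90*(-27)²) = 55878/(-270 + 90*729) = 55878/(-270 + 65610) = 55878/65340 = 55878*(1/65340) = 9313/10890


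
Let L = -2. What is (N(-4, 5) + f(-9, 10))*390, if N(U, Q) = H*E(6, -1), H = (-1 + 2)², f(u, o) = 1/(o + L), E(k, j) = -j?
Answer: 1755/4 ≈ 438.75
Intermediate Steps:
f(u, o) = 1/(-2 + o) (f(u, o) = 1/(o - 2) = 1/(-2 + o))
H = 1 (H = 1² = 1)
N(U, Q) = 1 (N(U, Q) = 1*(-1*(-1)) = 1*1 = 1)
(N(-4, 5) + f(-9, 10))*390 = (1 + 1/(-2 + 10))*390 = (1 + 1/8)*390 = (1 + ⅛)*390 = (9/8)*390 = 1755/4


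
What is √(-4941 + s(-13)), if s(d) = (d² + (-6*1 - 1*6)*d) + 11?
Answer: I*√4605 ≈ 67.86*I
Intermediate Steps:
s(d) = 11 + d² - 12*d (s(d) = (d² + (-6 - 6)*d) + 11 = (d² - 12*d) + 11 = 11 + d² - 12*d)
√(-4941 + s(-13)) = √(-4941 + (11 + (-13)² - 12*(-13))) = √(-4941 + (11 + 169 + 156)) = √(-4941 + 336) = √(-4605) = I*√4605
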